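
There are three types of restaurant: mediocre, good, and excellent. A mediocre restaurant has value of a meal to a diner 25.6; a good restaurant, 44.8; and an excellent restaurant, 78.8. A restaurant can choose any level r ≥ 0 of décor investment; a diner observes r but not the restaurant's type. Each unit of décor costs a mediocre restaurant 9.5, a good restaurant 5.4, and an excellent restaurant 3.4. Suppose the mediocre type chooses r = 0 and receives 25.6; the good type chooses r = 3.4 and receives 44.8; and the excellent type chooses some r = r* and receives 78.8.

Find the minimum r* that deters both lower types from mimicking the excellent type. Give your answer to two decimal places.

Good type (on-path payoff 44.8 − 5.4×3.4 = 26.44) won't mimic when 26.44 ≥ 78.8 − 5.4·r*, i.e. r* ≥ 9.70.
Mediocre type (on-path payoff 25.6) won't mimic when 25.6 ≥ 78.8 − 9.5·r*, i.e. r* ≥ 5.60.
Both must hold, so r* = max(5.60, 9.70) = 9.70. The good type's constraint binds.

9.70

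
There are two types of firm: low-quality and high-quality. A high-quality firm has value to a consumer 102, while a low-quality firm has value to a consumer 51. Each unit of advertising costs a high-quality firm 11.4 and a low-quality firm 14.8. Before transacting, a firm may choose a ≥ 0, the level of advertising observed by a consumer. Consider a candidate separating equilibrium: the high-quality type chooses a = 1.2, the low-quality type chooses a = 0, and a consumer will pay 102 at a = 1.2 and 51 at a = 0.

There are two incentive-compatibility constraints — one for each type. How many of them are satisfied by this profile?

1

High-quality type: signal → 102 − 11.4 × 1.2 = 88.32; deviate to 0 → 51. IC holds (88.32 ≥ 51).
Low-quality type: stay at 0 → 51; mimic → 102 − 14.8 × 1.2 = 84.24. IC fails (51 < 84.24).
1 of 2 constraints hold, so this profile is not an equilibrium.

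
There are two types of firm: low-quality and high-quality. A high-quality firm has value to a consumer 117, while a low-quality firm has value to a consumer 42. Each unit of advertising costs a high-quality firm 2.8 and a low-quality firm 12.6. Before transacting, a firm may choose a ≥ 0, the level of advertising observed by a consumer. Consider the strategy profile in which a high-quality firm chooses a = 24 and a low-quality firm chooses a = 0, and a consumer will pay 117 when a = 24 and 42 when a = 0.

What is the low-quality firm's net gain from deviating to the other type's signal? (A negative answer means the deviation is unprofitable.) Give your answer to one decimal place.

Playing a = 0 the low-quality firm receives 42.
Deviating to a = 24 brings payment 117 at cost 12.6 × 24 = 302.4, netting -185.4.
Gain from deviating: -185.4 − 42 = -227.4.
The gain is negative, so the low-quality type's incentive-compatibility constraint is satisfied.

-227.4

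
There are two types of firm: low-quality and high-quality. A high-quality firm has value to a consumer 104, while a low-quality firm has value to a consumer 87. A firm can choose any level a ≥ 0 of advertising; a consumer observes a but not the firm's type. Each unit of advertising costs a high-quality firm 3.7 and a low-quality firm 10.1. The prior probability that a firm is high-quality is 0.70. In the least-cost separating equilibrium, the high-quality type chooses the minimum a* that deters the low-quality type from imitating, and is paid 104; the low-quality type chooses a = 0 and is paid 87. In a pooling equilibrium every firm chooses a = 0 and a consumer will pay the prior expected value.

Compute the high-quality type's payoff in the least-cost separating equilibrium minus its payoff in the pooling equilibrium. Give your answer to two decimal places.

Least-cost separating signal: a* solves 87 = 104 − 10.1·a*, so a* = (104 − 87)/10.1 ≈ 1.6832.
High-quality type's separating payoff: 104 − 3.7 × a* = 104 − 3.7 × (104 − 87)/10.1 = 104 − 62.9/10.1 ≈ 97.7723.
Pooling payoff: 0.70 × 104 + 0.30 × 87 = 98.9.
Difference: 97.7723 − 98.9 = -1.1277, i.e. -1.13 to two decimal places.
The high-quality type would prefer the pooling outcome.

-1.13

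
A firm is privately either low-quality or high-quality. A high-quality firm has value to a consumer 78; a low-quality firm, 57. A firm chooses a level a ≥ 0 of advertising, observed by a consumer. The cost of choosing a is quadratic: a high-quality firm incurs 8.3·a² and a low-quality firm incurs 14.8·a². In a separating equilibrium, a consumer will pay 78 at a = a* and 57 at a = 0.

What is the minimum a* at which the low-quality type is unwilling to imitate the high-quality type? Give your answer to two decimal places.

The low-quality type at a = 0 receives 57; imitating at a* yields 78 − 14.8·a*².
Indifference: 57 = 78 − 14.8·a*², so a*² = (78 − 57) / 14.8 ≈ 1.4189.
a* = √1.4189 ≈ 1.19.

1.19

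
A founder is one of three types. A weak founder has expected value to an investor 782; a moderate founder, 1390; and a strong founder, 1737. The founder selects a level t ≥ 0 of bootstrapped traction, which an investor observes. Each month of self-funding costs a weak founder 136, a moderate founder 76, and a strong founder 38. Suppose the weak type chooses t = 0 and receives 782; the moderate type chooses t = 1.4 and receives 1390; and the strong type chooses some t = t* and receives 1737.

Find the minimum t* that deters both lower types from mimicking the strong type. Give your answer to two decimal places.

Moderate type (on-path payoff 1390 − 76×1.4 = 1283.6) won't mimic when 1283.6 ≥ 1737 − 76·t*, i.e. t* ≥ 5.97.
Weak type (on-path payoff 782) won't mimic when 782 ≥ 1737 − 136·t*, i.e. t* ≥ 7.02.
Both must hold, so t* = max(7.02, 5.97) = 7.02. The weak type's constraint binds.

7.02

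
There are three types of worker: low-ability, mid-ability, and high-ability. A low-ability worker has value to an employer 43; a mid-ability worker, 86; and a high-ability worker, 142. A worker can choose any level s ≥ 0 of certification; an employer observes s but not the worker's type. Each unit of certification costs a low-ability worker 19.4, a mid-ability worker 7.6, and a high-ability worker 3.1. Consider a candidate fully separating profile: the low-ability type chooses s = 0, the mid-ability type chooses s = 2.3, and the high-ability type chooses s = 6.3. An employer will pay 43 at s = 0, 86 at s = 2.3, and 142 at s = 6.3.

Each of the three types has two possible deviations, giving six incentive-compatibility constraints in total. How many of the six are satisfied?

Mid-ability (own payoff 86 − 7.6×2.3 = 68.52): to s=0 gives 43 → no gain ✓; to s=6.3 gives 142 − 7.6×6.3 = 94.12 → profitable ✗.
High-ability (own payoff 142 − 3.1×6.3 = 122.47): to s=0 gives 43 → no gain ✓; to s=2.3 gives 86 − 3.1×2.3 = 78.87 → no gain ✓.
Low-ability (own payoff 43): to s=2.3 gives 86 − 19.4×2.3 = 41.38 → no gain ✓; to s=6.3 gives 142 − 19.4×6.3 = 19.78 → no gain ✓.
5 of the 6 constraints hold; not an equilibrium.

5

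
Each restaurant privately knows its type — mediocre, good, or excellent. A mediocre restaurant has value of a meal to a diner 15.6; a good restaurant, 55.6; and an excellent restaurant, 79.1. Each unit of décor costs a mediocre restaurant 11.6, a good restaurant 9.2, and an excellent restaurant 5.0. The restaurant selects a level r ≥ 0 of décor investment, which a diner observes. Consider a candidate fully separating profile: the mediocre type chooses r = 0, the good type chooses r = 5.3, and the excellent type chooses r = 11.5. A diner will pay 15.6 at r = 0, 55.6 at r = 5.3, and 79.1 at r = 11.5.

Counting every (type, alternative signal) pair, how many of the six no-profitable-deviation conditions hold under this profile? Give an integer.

Good (own payoff 55.6 − 9.2×5.3 = 6.84): to r=0 gives 15.6 → profitable ✗; to r=11.5 gives 79.1 − 9.2×11.5 = -26.7 → no gain ✓.
Excellent (own payoff 79.1 − 5.0×11.5 = 21.6): to r=0 gives 15.6 → no gain ✓; to r=5.3 gives 55.6 − 5.0×5.3 = 29.1 → profitable ✗.
Mediocre (own payoff 15.6): to r=5.3 gives 55.6 − 11.6×5.3 = -5.88 → no gain ✓; to r=11.5 gives 79.1 − 11.6×11.5 = -54.3 → no gain ✓.
4 of the 6 constraints hold; not an equilibrium.

4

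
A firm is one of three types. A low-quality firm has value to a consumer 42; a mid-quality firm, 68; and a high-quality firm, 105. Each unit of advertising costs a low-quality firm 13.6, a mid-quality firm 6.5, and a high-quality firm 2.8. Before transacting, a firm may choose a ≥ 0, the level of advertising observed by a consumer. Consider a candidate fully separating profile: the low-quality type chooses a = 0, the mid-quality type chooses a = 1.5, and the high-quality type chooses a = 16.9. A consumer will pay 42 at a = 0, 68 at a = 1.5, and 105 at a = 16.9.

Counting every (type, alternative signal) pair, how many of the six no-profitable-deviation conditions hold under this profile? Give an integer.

4

Mid-quality (own payoff 68 − 6.5×1.5 = 58.25): to a=0 gives 42 → no gain ✓; to a=16.9 gives 105 − 6.5×16.9 = -4.85 → no gain ✓.
High-quality (own payoff 105 − 2.8×16.9 = 57.68): to a=0 gives 42 → no gain ✓; to a=1.5 gives 68 − 2.8×1.5 = 63.8 → profitable ✗.
Low-quality (own payoff 42): to a=1.5 gives 68 − 13.6×1.5 = 47.6 → profitable ✗; to a=16.9 gives 105 − 13.6×16.9 = -124.84 → no gain ✓.
4 of the 6 constraints hold; not an equilibrium.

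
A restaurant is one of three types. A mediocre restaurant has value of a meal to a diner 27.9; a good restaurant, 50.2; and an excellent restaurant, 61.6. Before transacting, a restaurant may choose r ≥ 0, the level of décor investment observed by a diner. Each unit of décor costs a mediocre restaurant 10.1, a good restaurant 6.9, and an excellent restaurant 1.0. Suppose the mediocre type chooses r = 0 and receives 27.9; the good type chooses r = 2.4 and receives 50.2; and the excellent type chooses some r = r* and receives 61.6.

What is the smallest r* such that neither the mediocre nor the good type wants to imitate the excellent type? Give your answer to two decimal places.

4.05

Good type (on-path payoff 50.2 − 6.9×2.4 = 33.64) won't mimic when 33.64 ≥ 61.6 − 6.9·r*, i.e. r* ≥ 4.05.
Mediocre type (on-path payoff 27.9) won't mimic when 27.9 ≥ 61.6 − 10.1·r*, i.e. r* ≥ 3.34.
Both must hold, so r* = max(3.34, 4.05) = 4.05. The good type's constraint binds.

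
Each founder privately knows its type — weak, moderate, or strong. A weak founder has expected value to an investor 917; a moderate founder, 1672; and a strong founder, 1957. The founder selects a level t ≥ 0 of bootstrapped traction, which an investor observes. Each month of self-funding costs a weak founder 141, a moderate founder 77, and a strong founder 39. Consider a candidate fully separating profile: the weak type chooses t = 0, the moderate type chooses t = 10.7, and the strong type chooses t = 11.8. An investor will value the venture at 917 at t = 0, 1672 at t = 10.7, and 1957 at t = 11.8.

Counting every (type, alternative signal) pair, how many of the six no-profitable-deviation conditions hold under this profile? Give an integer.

Strong (own payoff 1957 − 39×11.8 = 1496.8): to t=0 gives 917 → no gain ✓; to t=10.7 gives 1672 − 39×10.7 = 1254.7 → no gain ✓.
Moderate (own payoff 1672 − 77×10.7 = 848.1): to t=0 gives 917 → profitable ✗; to t=11.8 gives 1957 − 77×11.8 = 1048.4 → profitable ✗.
Weak (own payoff 917): to t=10.7 gives 1672 − 141×10.7 = 163.3 → no gain ✓; to t=11.8 gives 1957 − 141×11.8 = 293.2 → no gain ✓.
4 of the 6 constraints hold; not an equilibrium.

4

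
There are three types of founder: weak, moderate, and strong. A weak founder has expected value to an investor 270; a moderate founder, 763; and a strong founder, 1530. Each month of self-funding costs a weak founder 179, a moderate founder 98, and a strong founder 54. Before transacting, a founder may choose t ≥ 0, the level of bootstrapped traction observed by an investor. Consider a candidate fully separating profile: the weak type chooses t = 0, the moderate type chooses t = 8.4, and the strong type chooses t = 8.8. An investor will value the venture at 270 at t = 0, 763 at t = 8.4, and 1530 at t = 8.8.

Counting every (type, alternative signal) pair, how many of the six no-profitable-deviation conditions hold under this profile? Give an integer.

4

Strong (own payoff 1530 − 54×8.8 = 1054.8): to t=0 gives 270 → no gain ✓; to t=8.4 gives 763 − 54×8.4 = 309.4 → no gain ✓.
Moderate (own payoff 763 − 98×8.4 = -60.2): to t=0 gives 270 → profitable ✗; to t=8.8 gives 1530 − 98×8.8 = 667.6 → profitable ✗.
Weak (own payoff 270): to t=8.4 gives 763 − 179×8.4 = -740.6 → no gain ✓; to t=8.8 gives 1530 − 179×8.8 = -45.2 → no gain ✓.
4 of the 6 constraints hold; not an equilibrium.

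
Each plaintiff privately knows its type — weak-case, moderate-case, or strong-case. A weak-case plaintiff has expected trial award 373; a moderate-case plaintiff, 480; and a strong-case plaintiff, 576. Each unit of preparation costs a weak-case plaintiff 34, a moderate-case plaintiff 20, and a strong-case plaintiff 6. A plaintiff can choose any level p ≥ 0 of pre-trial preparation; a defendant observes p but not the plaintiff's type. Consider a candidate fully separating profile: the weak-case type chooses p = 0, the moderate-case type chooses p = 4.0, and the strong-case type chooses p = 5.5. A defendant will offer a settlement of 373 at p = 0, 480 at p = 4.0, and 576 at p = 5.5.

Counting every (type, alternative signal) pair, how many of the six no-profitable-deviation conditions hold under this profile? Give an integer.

4

Strong-case (own payoff 576 − 6×5.5 = 543): to p=0 gives 373 → no gain ✓; to p=4.0 gives 480 − 6×4.0 = 456 → no gain ✓.
Weak-case (own payoff 373): to p=4.0 gives 480 − 34×4.0 = 344 → no gain ✓; to p=5.5 gives 576 − 34×5.5 = 389 → profitable ✗.
Moderate-case (own payoff 480 − 20×4.0 = 400): to p=0 gives 373 → no gain ✓; to p=5.5 gives 576 − 20×5.5 = 466 → profitable ✗.
4 of the 6 constraints hold; not an equilibrium.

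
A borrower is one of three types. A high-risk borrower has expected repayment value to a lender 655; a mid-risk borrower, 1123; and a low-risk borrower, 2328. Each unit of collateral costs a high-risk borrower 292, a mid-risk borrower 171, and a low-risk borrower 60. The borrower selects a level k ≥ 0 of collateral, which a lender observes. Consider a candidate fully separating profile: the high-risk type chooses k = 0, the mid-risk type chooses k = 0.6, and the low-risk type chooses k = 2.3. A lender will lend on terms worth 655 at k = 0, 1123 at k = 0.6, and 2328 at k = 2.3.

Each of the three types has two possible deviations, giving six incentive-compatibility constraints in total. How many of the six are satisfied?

3

High-risk (own payoff 655): to k=0.6 gives 1123 − 292×0.6 = 947.8 → profitable ✗; to k=2.3 gives 2328 − 292×2.3 = 1656.4 → profitable ✗.
Mid-risk (own payoff 1123 − 171×0.6 = 1020.4): to k=0 gives 655 → no gain ✓; to k=2.3 gives 2328 − 171×2.3 = 1934.7 → profitable ✗.
Low-risk (own payoff 2328 − 60×2.3 = 2190): to k=0 gives 655 → no gain ✓; to k=0.6 gives 1123 − 60×0.6 = 1087 → no gain ✓.
3 of the 6 constraints hold; not an equilibrium.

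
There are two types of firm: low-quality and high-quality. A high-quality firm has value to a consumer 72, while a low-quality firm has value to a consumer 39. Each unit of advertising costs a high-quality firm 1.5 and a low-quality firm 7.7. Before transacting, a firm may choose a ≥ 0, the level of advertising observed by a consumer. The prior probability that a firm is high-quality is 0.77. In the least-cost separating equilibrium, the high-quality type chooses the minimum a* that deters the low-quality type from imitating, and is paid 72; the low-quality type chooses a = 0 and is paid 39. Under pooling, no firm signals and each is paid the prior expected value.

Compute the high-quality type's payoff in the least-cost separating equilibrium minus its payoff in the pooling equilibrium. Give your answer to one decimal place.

Least-cost separating signal: a* solves 39 = 72 − 7.7·a*, so a* = (72 − 39)/7.7 ≈ 4.2857.
High-quality type's separating payoff: 72 − 1.5 × a* = 72 − 1.5 × (72 − 39)/7.7 = 72 − 49.5/7.7 ≈ 65.571.
Pooling payoff: 0.77 × 72 + 0.23 × 39 = 64.41.
Difference: 65.571 − 64.41 = 1.161, i.e. 1.2 to one decimal place.
The high-quality type prefers to separate.

1.2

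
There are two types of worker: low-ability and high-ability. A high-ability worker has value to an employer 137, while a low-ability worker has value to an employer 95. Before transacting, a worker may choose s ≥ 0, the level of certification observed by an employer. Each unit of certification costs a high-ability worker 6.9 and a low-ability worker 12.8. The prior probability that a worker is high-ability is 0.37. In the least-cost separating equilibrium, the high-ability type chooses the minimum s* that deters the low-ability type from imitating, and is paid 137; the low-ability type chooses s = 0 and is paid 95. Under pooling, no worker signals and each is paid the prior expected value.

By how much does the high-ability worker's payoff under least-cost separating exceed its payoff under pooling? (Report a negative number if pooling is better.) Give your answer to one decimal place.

Least-cost separating signal: s* solves 95 = 137 − 12.8·s*, so s* = (137 − 95)/12.8 ≈ 3.2813.
High-ability type's separating payoff: 137 − 6.9 × s* = 137 − 6.9 × (137 − 95)/12.8 = 137 − 289.8/12.8 ≈ 114.359.
Pooling payoff: 0.37 × 137 + 0.63 × 95 = 110.54.
Difference: 114.359 − 110.54 = 3.819, i.e. 3.8 to one decimal place.
The high-ability type prefers to separate.

3.8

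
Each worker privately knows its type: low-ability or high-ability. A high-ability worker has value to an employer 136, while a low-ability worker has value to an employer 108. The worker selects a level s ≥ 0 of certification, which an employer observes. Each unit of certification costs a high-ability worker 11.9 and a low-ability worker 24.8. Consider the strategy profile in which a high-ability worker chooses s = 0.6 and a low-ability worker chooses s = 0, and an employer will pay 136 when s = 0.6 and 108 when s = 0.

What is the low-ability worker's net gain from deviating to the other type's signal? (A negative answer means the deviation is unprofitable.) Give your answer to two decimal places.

13.12

Playing s = 0 the low-ability worker receives 108.
Deviating to s = 0.6 brings payment 136 at cost 24.8 × 0.6 = 14.88, netting 121.12.
Gain from deviating: 121.12 − 108 = 13.12.
The gain is positive, so the low-ability type's incentive-compatibility constraint is violated — this profile is not a separating equilibrium.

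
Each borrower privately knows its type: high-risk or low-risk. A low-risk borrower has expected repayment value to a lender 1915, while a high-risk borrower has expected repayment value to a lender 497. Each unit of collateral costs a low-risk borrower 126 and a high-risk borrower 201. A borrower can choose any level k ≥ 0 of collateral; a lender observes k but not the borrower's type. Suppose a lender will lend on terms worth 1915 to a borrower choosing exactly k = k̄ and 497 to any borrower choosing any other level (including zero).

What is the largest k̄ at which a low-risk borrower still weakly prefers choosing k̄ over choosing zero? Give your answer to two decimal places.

Choosing k̄ yields the low-risk type 1915 − 126·k̄; choosing zero yields 497.
The low-risk type is indifferent at 1915 − 126·k̄ = 497, i.e. k̄ = (1915 − 497) / 126 ≈ 11.25.
For any k̄ above 11.25 the low-risk type would rather pool at zero, so separation collapses.

11.25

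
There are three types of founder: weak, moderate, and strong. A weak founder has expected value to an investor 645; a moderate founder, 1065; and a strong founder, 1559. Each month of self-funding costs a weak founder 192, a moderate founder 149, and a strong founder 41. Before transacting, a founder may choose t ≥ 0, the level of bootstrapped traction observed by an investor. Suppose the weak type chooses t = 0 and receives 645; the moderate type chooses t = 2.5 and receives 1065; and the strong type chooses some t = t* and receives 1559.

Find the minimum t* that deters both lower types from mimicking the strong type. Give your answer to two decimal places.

5.82

Weak type (on-path payoff 645) won't mimic when 645 ≥ 1559 − 192·t*, i.e. t* ≥ 4.76.
Moderate type (on-path payoff 1065 − 149×2.5 = 692.5) won't mimic when 692.5 ≥ 1559 − 149·t*, i.e. t* ≥ 5.82.
Both must hold, so t* = max(4.76, 5.82) = 5.82. The moderate type's constraint binds.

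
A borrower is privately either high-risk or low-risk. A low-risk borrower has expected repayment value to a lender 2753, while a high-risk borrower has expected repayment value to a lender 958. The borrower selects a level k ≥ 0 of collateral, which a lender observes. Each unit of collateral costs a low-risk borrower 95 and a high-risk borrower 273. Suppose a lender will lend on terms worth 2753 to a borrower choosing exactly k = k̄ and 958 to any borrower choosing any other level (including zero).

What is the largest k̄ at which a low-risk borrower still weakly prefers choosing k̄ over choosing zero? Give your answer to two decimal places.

Choosing k̄ yields the low-risk type 2753 − 95·k̄; choosing zero yields 958.
The low-risk type is indifferent at 2753 − 95·k̄ = 958, i.e. k̄ = (2753 − 958) / 95 ≈ 18.89.
For any k̄ above 18.89 the low-risk type would rather pool at zero, so separation collapses.

18.89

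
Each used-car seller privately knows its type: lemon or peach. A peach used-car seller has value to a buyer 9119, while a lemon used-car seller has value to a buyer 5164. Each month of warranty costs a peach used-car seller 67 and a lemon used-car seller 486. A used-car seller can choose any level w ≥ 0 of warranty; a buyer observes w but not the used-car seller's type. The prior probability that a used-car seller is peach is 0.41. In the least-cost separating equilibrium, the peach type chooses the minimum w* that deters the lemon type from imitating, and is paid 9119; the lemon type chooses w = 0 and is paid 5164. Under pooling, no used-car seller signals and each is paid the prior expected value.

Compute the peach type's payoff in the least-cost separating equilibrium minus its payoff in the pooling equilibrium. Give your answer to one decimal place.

Least-cost separating signal: w* solves 5164 = 9119 − 486·w*, so w* = (9119 − 5164)/486 ≈ 8.1379.
Peach type's separating payoff: 9119 − 67 × w* = 9119 − 67 × (9119 − 5164)/486 = 9119 − 264985/486 ≈ 8573.763.
Pooling payoff: 0.41 × 9119 + 0.59 × 5164 = 6785.55.
Difference: 8573.763 − 6785.55 = 1788.213, i.e. 1788.2 to one decimal place.
The peach type prefers to separate.

1788.2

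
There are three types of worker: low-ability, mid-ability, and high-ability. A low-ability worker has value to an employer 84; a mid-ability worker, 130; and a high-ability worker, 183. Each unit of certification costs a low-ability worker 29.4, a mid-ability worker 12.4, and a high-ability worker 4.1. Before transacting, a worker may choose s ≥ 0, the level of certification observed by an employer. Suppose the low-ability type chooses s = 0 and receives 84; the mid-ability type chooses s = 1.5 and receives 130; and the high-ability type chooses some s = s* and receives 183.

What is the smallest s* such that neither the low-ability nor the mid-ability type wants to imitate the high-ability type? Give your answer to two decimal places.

5.77

Low-ability type (on-path payoff 84) won't mimic when 84 ≥ 183 − 29.4·s*, i.e. s* ≥ 3.37.
Mid-ability type (on-path payoff 130 − 12.4×1.5 = 111.4) won't mimic when 111.4 ≥ 183 − 12.4·s*, i.e. s* ≥ 5.77.
Both must hold, so s* = max(3.37, 5.77) = 5.77. The mid-ability type's constraint binds.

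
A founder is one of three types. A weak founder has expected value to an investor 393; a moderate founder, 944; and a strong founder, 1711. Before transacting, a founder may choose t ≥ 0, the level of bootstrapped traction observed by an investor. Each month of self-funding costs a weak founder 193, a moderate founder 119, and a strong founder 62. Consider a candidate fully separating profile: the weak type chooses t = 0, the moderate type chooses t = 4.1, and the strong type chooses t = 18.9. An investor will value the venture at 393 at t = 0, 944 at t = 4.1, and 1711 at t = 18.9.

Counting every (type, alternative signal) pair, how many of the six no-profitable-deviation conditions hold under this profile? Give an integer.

Weak (own payoff 393): to t=4.1 gives 944 − 193×4.1 = 152.7 → no gain ✓; to t=18.9 gives 1711 − 193×18.9 = -1936.7 → no gain ✓.
Strong (own payoff 1711 − 62×18.9 = 539.2): to t=0 gives 393 → no gain ✓; to t=4.1 gives 944 − 62×4.1 = 689.8 → profitable ✗.
Moderate (own payoff 944 − 119×4.1 = 456.1): to t=0 gives 393 → no gain ✓; to t=18.9 gives 1711 − 119×18.9 = -538.1 → no gain ✓.
5 of the 6 constraints hold; not an equilibrium.

5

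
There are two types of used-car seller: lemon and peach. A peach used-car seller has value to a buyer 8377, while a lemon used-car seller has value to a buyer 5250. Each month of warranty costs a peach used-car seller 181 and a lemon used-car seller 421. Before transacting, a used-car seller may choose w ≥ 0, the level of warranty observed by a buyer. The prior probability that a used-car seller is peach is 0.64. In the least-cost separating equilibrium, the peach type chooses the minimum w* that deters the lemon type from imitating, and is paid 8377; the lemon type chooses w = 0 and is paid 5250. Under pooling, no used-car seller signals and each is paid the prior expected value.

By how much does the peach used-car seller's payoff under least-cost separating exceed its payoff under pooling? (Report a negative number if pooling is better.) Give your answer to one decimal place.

Least-cost separating signal: w* solves 5250 = 8377 − 421·w*, so w* = (8377 − 5250)/421 ≈ 7.4276.
Peach type's separating payoff: 8377 − 181 × w* = 8377 − 181 × (8377 − 5250)/421 = 8377 − 565987/421 ≈ 7032.613.
Pooling payoff: 0.64 × 8377 + 0.36 × 5250 = 7251.28.
Difference: 7032.613 − 7251.28 = -218.667, i.e. -218.7 to one decimal place.
The peach type would prefer the pooling outcome.

-218.7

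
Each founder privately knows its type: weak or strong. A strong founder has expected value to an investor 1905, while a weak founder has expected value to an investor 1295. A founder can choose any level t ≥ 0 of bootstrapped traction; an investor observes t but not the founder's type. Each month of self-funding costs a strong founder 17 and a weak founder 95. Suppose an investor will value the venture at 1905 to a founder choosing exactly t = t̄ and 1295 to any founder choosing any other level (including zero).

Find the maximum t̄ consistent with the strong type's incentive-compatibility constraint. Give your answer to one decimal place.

Choosing t̄ yields the strong type 1905 − 17·t̄; choosing zero yields 1295.
The strong type is indifferent at 1905 − 17·t̄ = 1295, i.e. t̄ = (1905 − 1295) / 17 ≈ 35.9.
For any t̄ above 35.9 the strong type would rather pool at zero, so separation collapses.

35.9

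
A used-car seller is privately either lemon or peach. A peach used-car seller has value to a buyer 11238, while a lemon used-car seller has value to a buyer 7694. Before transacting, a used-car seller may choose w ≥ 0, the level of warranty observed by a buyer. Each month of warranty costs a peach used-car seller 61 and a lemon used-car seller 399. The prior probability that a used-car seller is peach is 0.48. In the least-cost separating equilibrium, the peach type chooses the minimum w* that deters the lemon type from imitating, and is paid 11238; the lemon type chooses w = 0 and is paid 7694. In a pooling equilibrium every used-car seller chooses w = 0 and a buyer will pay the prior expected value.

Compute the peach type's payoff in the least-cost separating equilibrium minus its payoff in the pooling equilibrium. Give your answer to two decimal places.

Least-cost separating signal: w* solves 7694 = 11238 − 399·w*, so w* = (11238 − 7694)/399 ≈ 8.8822.
Peach type's separating payoff: 11238 − 61 × w* = 11238 − 61 × (11238 − 7694)/399 = 11238 − 216184/399 ≈ 10696.1855.
Pooling payoff: 0.48 × 11238 + 0.52 × 7694 = 9395.12.
Difference: 10696.1855 − 9395.12 = 1301.0655, i.e. 1301.07 to two decimal places.
The peach type prefers to separate.

1301.07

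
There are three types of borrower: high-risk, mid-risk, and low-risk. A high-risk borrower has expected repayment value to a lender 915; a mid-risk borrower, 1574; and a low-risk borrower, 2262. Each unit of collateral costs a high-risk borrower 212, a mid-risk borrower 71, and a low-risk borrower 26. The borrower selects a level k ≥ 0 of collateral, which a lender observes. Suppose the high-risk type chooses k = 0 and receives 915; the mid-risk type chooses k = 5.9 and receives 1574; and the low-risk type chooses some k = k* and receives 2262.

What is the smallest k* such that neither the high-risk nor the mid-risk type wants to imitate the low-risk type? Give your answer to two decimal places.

15.59

High-risk type (on-path payoff 915) won't mimic when 915 ≥ 2262 − 212·k*, i.e. k* ≥ 6.35.
Mid-risk type (on-path payoff 1574 − 71×5.9 = 1155.1) won't mimic when 1155.1 ≥ 2262 − 71·k*, i.e. k* ≥ 15.59.
Both must hold, so k* = max(6.35, 15.59) = 15.59. The mid-risk type's constraint binds.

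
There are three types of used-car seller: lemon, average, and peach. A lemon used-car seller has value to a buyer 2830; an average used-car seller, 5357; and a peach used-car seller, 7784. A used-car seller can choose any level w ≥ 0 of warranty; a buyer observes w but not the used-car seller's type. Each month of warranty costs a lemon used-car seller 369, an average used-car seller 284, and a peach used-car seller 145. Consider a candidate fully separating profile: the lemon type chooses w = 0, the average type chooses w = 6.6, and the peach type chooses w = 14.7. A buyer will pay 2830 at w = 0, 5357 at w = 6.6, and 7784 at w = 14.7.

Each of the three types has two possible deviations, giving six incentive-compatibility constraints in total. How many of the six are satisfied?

4

Peach (own payoff 7784 − 145×14.7 = 5652.5): to w=0 gives 2830 → no gain ✓; to w=6.6 gives 5357 − 145×6.6 = 4400 → no gain ✓.
Average (own payoff 5357 − 284×6.6 = 3482.6): to w=0 gives 2830 → no gain ✓; to w=14.7 gives 7784 − 284×14.7 = 3609.2 → profitable ✗.
Lemon (own payoff 2830): to w=6.6 gives 5357 − 369×6.6 = 2921.6 → profitable ✗; to w=14.7 gives 7784 − 369×14.7 = 2359.7 → no gain ✓.
4 of the 6 constraints hold; not an equilibrium.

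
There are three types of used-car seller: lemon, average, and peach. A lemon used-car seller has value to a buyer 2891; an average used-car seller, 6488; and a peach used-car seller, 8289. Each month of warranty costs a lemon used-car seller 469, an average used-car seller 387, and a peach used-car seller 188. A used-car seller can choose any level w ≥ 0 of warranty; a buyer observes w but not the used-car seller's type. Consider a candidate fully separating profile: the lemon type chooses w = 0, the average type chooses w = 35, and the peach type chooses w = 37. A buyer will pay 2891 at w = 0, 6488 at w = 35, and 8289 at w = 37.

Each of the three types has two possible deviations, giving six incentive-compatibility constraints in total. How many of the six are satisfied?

3

Peach (own payoff 8289 − 188×37 = 1333): to w=0 gives 2891 → profitable ✗; to w=35 gives 6488 − 188×35 = -92 → no gain ✓.
Lemon (own payoff 2891): to w=35 gives 6488 − 469×35 = -9927 → no gain ✓; to w=37 gives 8289 − 469×37 = -9064 → no gain ✓.
Average (own payoff 6488 − 387×35 = -7057): to w=0 gives 2891 → profitable ✗; to w=37 gives 8289 − 387×37 = -6030 → profitable ✗.
3 of the 6 constraints hold; not an equilibrium.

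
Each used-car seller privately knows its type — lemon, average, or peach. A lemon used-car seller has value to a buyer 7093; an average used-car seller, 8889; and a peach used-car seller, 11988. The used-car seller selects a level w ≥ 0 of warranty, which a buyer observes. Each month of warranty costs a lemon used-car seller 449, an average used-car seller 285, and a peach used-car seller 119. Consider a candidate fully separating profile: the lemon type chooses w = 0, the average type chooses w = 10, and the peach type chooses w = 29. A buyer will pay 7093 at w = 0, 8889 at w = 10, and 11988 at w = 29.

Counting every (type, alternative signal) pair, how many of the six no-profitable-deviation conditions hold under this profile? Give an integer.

Average (own payoff 8889 − 285×10 = 6039): to w=0 gives 7093 → profitable ✗; to w=29 gives 11988 − 285×29 = 3723 → no gain ✓.
Lemon (own payoff 7093): to w=10 gives 8889 − 449×10 = 4399 → no gain ✓; to w=29 gives 11988 − 449×29 = -1033 → no gain ✓.
Peach (own payoff 11988 − 119×29 = 8537): to w=0 gives 7093 → no gain ✓; to w=10 gives 8889 − 119×10 = 7699 → no gain ✓.
5 of the 6 constraints hold; not an equilibrium.

5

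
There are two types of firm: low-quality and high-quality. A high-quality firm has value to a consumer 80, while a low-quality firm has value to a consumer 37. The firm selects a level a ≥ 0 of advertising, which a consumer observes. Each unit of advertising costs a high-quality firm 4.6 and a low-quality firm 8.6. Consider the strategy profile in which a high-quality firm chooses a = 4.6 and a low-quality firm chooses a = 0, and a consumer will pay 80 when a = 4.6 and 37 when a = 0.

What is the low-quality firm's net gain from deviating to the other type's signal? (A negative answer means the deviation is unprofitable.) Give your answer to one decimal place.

3.4

Playing a = 0 the low-quality firm receives 37.
Deviating to a = 4.6 brings payment 80 at cost 8.6 × 4.6 = 39.56, netting 40.44.
Gain from deviating: 40.44 − 37 = 3.44, i.e. 3.4 to one decimal place.
The gain is positive, so the low-quality type's incentive-compatibility constraint is violated — this profile is not a separating equilibrium.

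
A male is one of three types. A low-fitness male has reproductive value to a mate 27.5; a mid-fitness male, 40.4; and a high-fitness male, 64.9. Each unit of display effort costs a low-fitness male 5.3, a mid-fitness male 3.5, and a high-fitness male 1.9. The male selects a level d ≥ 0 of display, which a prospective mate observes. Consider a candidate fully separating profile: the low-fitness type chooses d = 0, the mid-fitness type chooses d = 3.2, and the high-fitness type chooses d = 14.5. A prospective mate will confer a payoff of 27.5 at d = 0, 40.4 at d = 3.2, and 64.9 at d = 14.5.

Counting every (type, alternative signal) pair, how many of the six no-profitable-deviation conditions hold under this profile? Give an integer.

6

Low-fitness (own payoff 27.5): to d=3.2 gives 40.4 − 5.3×3.2 = 23.44 → no gain ✓; to d=14.5 gives 64.9 − 5.3×14.5 = -11.95 → no gain ✓.
Mid-fitness (own payoff 40.4 − 3.5×3.2 = 29.2): to d=0 gives 27.5 → no gain ✓; to d=14.5 gives 64.9 − 3.5×14.5 = 14.15 → no gain ✓.
High-fitness (own payoff 64.9 − 1.9×14.5 = 37.35): to d=0 gives 27.5 → no gain ✓; to d=3.2 gives 40.4 − 1.9×3.2 = 34.32 → no gain ✓.
6 of the 6 constraints hold; this profile is a separating equilibrium.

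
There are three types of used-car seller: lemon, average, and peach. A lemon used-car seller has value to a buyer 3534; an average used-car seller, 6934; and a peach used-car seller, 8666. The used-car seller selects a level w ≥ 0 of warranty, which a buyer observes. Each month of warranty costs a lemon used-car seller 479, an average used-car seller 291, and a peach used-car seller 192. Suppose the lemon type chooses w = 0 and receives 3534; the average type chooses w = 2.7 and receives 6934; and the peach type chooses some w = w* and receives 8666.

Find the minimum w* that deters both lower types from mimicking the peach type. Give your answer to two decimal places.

10.71

Average type (on-path payoff 6934 − 291×2.7 = 6148.3) won't mimic when 6148.3 ≥ 8666 − 291·w*, i.e. w* ≥ 8.65.
Lemon type (on-path payoff 3534) won't mimic when 3534 ≥ 8666 − 479·w*, i.e. w* ≥ 10.71.
Both must hold, so w* = max(10.71, 8.65) = 10.71. The lemon type's constraint binds.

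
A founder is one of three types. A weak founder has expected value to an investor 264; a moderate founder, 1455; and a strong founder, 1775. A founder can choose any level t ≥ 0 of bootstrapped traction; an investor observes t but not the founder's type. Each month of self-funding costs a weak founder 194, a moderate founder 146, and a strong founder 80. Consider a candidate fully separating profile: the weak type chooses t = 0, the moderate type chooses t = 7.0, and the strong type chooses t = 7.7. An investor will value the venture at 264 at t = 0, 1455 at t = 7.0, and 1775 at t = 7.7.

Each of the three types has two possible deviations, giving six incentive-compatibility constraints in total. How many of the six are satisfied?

Moderate (own payoff 1455 − 146×7.0 = 433): to t=0 gives 264 → no gain ✓; to t=7.7 gives 1775 − 146×7.7 = 650.8 → profitable ✗.
Weak (own payoff 264): to t=7.0 gives 1455 − 194×7.0 = 97 → no gain ✓; to t=7.7 gives 1775 − 194×7.7 = 281.2 → profitable ✗.
Strong (own payoff 1775 − 80×7.7 = 1159): to t=0 gives 264 → no gain ✓; to t=7.0 gives 1455 − 80×7.0 = 895 → no gain ✓.
4 of the 6 constraints hold; not an equilibrium.

4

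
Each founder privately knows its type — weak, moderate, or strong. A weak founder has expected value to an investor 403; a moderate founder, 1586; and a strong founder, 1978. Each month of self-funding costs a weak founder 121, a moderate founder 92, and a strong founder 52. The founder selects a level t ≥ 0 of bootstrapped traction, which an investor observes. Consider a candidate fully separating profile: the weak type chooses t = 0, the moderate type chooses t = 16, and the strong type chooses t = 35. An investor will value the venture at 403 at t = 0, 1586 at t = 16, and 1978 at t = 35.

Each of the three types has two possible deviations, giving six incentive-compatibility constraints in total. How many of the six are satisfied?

3

Moderate (own payoff 1586 − 92×16 = 114): to t=0 gives 403 → profitable ✗; to t=35 gives 1978 − 92×35 = -1242 → no gain ✓.
Strong (own payoff 1978 − 52×35 = 158): to t=0 gives 403 → profitable ✗; to t=16 gives 1586 − 52×16 = 754 → profitable ✗.
Weak (own payoff 403): to t=16 gives 1586 − 121×16 = -350 → no gain ✓; to t=35 gives 1978 − 121×35 = -2257 → no gain ✓.
3 of the 6 constraints hold; not an equilibrium.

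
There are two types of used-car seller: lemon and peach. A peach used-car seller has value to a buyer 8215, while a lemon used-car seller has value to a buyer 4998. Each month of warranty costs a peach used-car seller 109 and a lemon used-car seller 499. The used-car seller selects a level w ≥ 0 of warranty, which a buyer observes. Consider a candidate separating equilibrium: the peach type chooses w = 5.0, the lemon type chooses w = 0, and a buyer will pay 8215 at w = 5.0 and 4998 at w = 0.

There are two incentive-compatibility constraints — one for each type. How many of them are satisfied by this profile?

Peach type: signal → 8215 − 109 × 5.0 = 7670; deviate to 0 → 4998. IC holds (7670 ≥ 4998).
Lemon type: stay at 0 → 4998; mimic → 8215 − 499 × 5.0 = 5720. IC fails (4998 < 5720).
1 of 2 constraints hold, so this profile is not an equilibrium.

1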